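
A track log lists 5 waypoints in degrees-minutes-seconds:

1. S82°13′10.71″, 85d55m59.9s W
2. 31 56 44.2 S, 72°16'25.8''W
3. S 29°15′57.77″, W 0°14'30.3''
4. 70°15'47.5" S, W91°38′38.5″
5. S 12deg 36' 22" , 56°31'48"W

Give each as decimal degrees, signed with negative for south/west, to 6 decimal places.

1. -82.219642, -85.933306
2. -31.945611, -72.273833
3. -29.266047, -0.241750
4. -70.263194, -91.644028
5. -12.606111, -56.530000

Point 1:
  Lat: 82 + 13/60 + 10.71/3600 = 82.2196417
  S → negative
  Lon: 55′ + 59.9″ = 55.99833′; 85 + 55.99833/60 = 85.9333056
  W ⇒ negate
Point 2:
  Latitude: 31 + 56/60 + 44.2/3600 = 31.9456111
  S ⇒ negate
  Lon: 72° + 16/60 + 25.8/3600 = 72 + 0.266667 + 0.007167 = 72.2738333
  W ⇒ negate
Point 3:
  Latitude: 29° + 15/60 + 57.77/3600 = 29 + 0.250000 + 0.016047 = 29.2660472
  hemisphere S, so the sign is −
  Longitude: 14′ + 30.3″ = 14.50500′; 0 + 14.50500/60 = 0.2417500
  W → negative
Point 4:
  Lat: 70° + 15/60 + 47.5/3600 = 70 + 0.250000 + 0.013194 = 70.2631944
  S → negative
  λ: 91 + 38/60 + 38.5/3600 = 91.6440278
  W ⇒ negate
Point 5:
  Lat: 12° + 36/60 + 22/3600 = 12 + 0.600000 + 0.006111 = 12.6061111
  S → negative
  Lon: 56° + 31/60 + 48/3600 = 56 + 0.516667 + 0.013333 = 56.5300000
  hemisphere W, so the sign is −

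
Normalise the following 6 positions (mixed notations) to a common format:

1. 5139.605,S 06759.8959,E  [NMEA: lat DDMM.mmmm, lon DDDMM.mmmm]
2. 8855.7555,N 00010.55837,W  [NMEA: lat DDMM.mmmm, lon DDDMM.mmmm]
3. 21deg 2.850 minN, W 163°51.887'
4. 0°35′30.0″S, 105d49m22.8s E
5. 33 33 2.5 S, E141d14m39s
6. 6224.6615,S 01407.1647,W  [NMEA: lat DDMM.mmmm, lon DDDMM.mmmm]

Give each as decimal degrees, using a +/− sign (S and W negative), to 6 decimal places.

Point 1:
  Latitude: split at 2 digits → 51° and 39.605′; 51 + 39.605/60 = 51.6600833
  S → negative
  Lon: degrees = first 3 digits = 67, minutes = 59.8959; 67 + 59.8959/60 = 67.9982650
  E → positive
Point 2:
  Lat: split at 2 digits → 88° and 55.7555′; 88 + 55.7555/60 = 88.9292583
  N → positive
  Lon: split at 3 digits → 000° and 10.55837′; 0 + 10.55837/60 = 0.1759728
  W ⇒ negate
Point 3:
  Latitude: 2.85′ = 0.047500°; total 21.0475000
  N ⇒ keep positive
  Lon: 163 + 51.887/60 = 163.8647833
  W ⇒ negate
Point 4:
  Lat: 0 + 35/60 + 30/3600 = 0.5916667
  S ⇒ negate
  Lon: 105° + 49/60 + 22.8/3600 = 105 + 0.816667 + 0.006333 = 105.8230000
  E ⇒ keep positive
Point 5:
  Latitude: 33° + 33/60 + 2.5/3600 = 33 + 0.550000 + 0.000694 = 33.5506944
  S → negative
  Lon: 141 + 14/60 + 39/3600 = 141.2441667
  E → positive
Point 6:
  φ: split at 2 digits → 62° and 24.6615′; 62 + 24.6615/60 = 62.4110250
  S ⇒ negate
  Lon: degrees = first 3 digits = 14, minutes = 7.1647; 14 + 7.1647/60 = 14.1194117
  hemisphere W, so the sign is −

1. -51.660083, 67.998265
2. 88.929258, -0.175973
3. 21.047500, -163.864783
4. -0.591667, 105.823000
5. -33.550694, 141.244167
6. -62.411025, -14.119412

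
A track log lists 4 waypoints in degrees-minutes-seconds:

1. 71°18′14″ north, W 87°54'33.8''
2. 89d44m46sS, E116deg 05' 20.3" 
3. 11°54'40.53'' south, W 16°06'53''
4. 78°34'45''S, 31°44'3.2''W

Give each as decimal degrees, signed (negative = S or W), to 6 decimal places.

1. 71.303889, -87.909389
2. -89.746111, 116.088972
3. -11.911258, -16.114722
4. -78.579167, -31.734222

Point 1:
  Lat: 18′ + 14″ = 18.23333′; 71 + 18.23333/60 = 71.3038889
  N ⇒ keep positive
  λ: 54′ + 33.8″ = 54.56333′; 87 + 54.56333/60 = 87.9093889
  W ⇒ negate
Point 2:
  Lat: 89° + 44/60 + 46/3600 = 89 + 0.733333 + 0.012778 = 89.7461111
  hemisphere S, so the sign is −
  Longitude: 5′ + 20.3″ = 5.33833′; 116 + 5.33833/60 = 116.0889722
  E ⇒ keep positive
Point 3:
  Latitude: 11° + 54/60 + 40.53/3600 = 11 + 0.900000 + 0.011258 = 11.9112583
  hemisphere S, so the sign is −
  λ: 16° + 6/60 + 53/3600 = 16 + 0.100000 + 0.014722 = 16.1147222
  hemisphere W, so the sign is −
Point 4:
  φ: 78 + 34/60 + 45/3600 = 78.5791667
  hemisphere S, so the sign is −
  Lon: 31 + 44/60 + 3.2/3600 = 31.7342222
  hemisphere W, so the sign is −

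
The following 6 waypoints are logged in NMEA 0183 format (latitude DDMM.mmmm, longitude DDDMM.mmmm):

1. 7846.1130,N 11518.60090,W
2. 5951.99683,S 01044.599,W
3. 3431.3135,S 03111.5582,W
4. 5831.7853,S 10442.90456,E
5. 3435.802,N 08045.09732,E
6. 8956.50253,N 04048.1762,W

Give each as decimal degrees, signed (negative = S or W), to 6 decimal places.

1. 78.768550, -115.310015
2. -59.866614, -10.743317
3. -34.521892, -31.192637
4. -58.529755, 104.715076
5. 34.596700, 80.751622
6. 89.941709, -40.802937

Point 1:
  φ: degrees = first 2 digits = 78, minutes = 46.113; 78 + 46.113/60 = 78.7685500
  N ⇒ keep positive
  Longitude: split at 3 digits → 115° and 18.6009′; 115 + 18.6009/60 = 115.3100150
  W ⇒ negate
Point 2:
  Lat: degrees = first 2 digits = 59, minutes = 51.99683; 59 + 51.99683/60 = 59.8666138
  hemisphere S, so the sign is −
  Lon: degrees = first 3 digits = 10, minutes = 44.599; 10 + 44.599/60 = 10.7433167
  W ⇒ negate
Point 3:
  Latitude: degrees = first 2 digits = 34, minutes = 31.3135; 34 + 31.3135/60 = 34.5218917
  hemisphere S, so the sign is −
  λ: split at 3 digits → 031° and 11.5582′; 31 + 11.5582/60 = 31.1926367
  hemisphere W, so the sign is −
Point 4:
  Latitude: split at 2 digits → 58° and 31.7853′; 58 + 31.7853/60 = 58.5297550
  S → negative
  Longitude: degrees = first 3 digits = 104, minutes = 42.90456; 104 + 42.90456/60 = 104.7150760
  E ⇒ keep positive
Point 5:
  Latitude: split at 2 digits → 34° and 35.802′; 34 + 35.802/60 = 34.5967000
  N ⇒ keep positive
  Lon: split at 3 digits → 080° and 45.09732′; 80 + 45.09732/60 = 80.7516220
  E ⇒ keep positive
Point 6:
  Lat: degrees = first 2 digits = 89, minutes = 56.50253; 89 + 56.50253/60 = 89.9417088
  N ⇒ keep positive
  λ: degrees = first 3 digits = 40, minutes = 48.1762; 40 + 48.1762/60 = 40.8029367
  hemisphere W, so the sign is −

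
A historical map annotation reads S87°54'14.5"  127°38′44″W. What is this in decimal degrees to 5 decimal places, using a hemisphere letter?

Lat: 54′ + 14.5″ = 54.24167′; 87 + 54.24167/60 = 87.904028
λ: 38′ + 44″ = 38.73333′; 127 + 38.73333/60 = 127.645556

87.90403° S, 127.64556° W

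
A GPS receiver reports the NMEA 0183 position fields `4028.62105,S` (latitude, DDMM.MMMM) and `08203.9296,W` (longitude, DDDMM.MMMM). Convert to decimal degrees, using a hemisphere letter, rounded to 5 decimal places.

40.47702° S, 82.06549° W

Latitude: split at 2 digits → 40° and 28.62105′; 40 + 28.62105/60 = 40.477018
Longitude: split at 3 digits → 082° and 3.9296′; 82 + 3.9296/60 = 82.065493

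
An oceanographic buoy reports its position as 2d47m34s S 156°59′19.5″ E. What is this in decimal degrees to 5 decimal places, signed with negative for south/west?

-2.79278, 156.98875

φ: 47′ + 34″ = 47.56667′; 2 + 47.56667/60 = 2.792778
S → negative
Longitude: 156 + 59/60 + 19.5/3600 = 156.988750
E ⇒ keep positive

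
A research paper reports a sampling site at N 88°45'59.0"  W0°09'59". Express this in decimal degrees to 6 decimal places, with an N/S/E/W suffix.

88.766389° N, 0.166389° W

φ: 88° + 45/60 + 59/3600 = 88 + 0.750000 + 0.016389 = 88.7663889
Lon: 9′ + 59″ = 9.98333′; 0 + 9.98333/60 = 0.1663889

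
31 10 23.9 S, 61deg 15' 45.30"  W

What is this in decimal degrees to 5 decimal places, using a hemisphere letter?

31.17331° S, 61.26258° W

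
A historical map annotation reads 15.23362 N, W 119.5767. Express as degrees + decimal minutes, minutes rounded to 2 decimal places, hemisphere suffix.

15° 14.02′ N, 119° 34.60′ W

Latitude: fractional part 0.233620 → 14.0172 minutes
Longitude: minutes = (119.576700 − 119) × 60 = 34.6020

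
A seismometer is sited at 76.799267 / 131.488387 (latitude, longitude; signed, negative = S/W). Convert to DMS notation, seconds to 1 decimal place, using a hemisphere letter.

76°47′57.4″ N, 131°29′18.2″ E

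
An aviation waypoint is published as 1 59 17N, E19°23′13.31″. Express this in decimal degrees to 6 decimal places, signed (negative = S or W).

Lat: 1° + 59/60 + 17/3600 = 1 + 0.983333 + 0.004722 = 1.9880556
N → positive
Lon: 23′ + 13.31″ = 23.22183′; 19 + 23.22183/60 = 19.3870306
E ⇒ keep positive

1.988056, 19.387031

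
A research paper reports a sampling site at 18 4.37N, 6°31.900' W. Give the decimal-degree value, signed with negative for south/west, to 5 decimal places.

18.07283, -6.53167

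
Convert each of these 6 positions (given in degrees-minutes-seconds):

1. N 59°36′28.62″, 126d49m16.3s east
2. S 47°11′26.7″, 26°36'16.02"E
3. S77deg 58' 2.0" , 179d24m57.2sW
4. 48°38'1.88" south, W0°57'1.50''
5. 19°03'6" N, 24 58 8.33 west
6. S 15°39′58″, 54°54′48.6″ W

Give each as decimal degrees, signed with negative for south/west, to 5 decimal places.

Point 1:
  Lat: 59° + 36/60 + 28.62/3600 = 59 + 0.600000 + 0.007950 = 59.607950
  N → positive
  Longitude: 49′ + 16.3″ = 49.27167′; 126 + 49.27167/60 = 126.821194
  E ⇒ keep positive
Point 2:
  Latitude: 47 + 11/60 + 26.7/3600 = 47.190750
  S → negative
  λ: 26° + 36/60 + 16.02/3600 = 26 + 0.600000 + 0.004450 = 26.604450
  E ⇒ keep positive
Point 3:
  φ: 58′ + 2″ = 58.03333′; 77 + 58.03333/60 = 77.967222
  hemisphere S, so the sign is −
  Longitude: 179° + 24/60 + 57.2/3600 = 179 + 0.400000 + 0.015889 = 179.415889
  W ⇒ negate
Point 4:
  φ: 48° + 38/60 + 1.88/3600 = 48 + 0.633333 + 0.000522 = 48.633856
  hemisphere S, so the sign is −
  λ: 0° + 57/60 + 1.5/3600 = 0 + 0.950000 + 0.000417 = 0.950417
  W ⇒ negate
Point 5:
  Lat: 19° + 3/60 + 6/3600 = 19 + 0.050000 + 0.001667 = 19.051667
  N ⇒ keep positive
  Lon: 24 + 58/60 + 8.33/3600 = 24.968981
  W ⇒ negate
Point 6:
  φ: 15 + 39/60 + 58/3600 = 15.666111
  S → negative
  λ: 54′ + 48.6″ = 54.81000′; 54 + 54.81000/60 = 54.913500
  hemisphere W, so the sign is −

1. 59.60795, 126.82119
2. -47.19075, 26.60445
3. -77.96722, -179.41589
4. -48.63386, -0.95042
5. 19.05167, -24.96898
6. -15.66611, -54.91350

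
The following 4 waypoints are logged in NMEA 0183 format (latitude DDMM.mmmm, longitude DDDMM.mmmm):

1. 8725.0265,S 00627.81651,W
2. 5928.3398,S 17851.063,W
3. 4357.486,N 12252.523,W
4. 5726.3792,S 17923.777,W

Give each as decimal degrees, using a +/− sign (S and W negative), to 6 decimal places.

Point 1:
  φ: degrees = first 2 digits = 87, minutes = 25.0265; 87 + 25.0265/60 = 87.4171083
  S ⇒ negate
  Lon: split at 3 digits → 006° and 27.81651′; 6 + 27.81651/60 = 6.4636085
  W → negative
Point 2:
  φ: split at 2 digits → 59° and 28.3398′; 59 + 28.3398/60 = 59.4723300
  S → negative
  Lon: degrees = first 3 digits = 178, minutes = 51.063; 178 + 51.063/60 = 178.8510500
  hemisphere W, so the sign is −
Point 3:
  φ: split at 2 digits → 43° and 57.486′; 43 + 57.486/60 = 43.9581000
  N ⇒ keep positive
  Lon: split at 3 digits → 122° and 52.523′; 122 + 52.523/60 = 122.8753833
  W → negative
Point 4:
  φ: degrees = first 2 digits = 57, minutes = 26.3792; 57 + 26.3792/60 = 57.4396533
  hemisphere S, so the sign is −
  Longitude: split at 3 digits → 179° and 23.777′; 179 + 23.777/60 = 179.3962833
  W → negative

1. -87.417108, -6.463609
2. -59.472330, -178.851050
3. 43.958100, -122.875383
4. -57.439653, -179.396283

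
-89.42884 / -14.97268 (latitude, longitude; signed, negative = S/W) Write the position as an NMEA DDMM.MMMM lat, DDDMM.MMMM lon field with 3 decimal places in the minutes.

Latitude is negative → S; |value| = 89.428840
Lat: 89° + 0.428840 × 60 = 89° 25.73040′
Longitude is negative → W; |value| = 14.972680
λ: minutes = (14.972680 − 14) × 60 = 58.36080

8925.730,S / 01458.361,W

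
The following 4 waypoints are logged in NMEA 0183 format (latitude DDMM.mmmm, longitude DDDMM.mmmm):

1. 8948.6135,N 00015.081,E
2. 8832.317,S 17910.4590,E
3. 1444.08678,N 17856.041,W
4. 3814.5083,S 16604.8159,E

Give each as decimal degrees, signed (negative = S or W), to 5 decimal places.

Point 1:
  Latitude: degrees = first 2 digits = 89, minutes = 48.6135; 89 + 48.6135/60 = 89.810225
  N → positive
  λ: split at 3 digits → 000° and 15.081′; 0 + 15.081/60 = 0.251350
  E → positive
Point 2:
  φ: degrees = first 2 digits = 88, minutes = 32.317; 88 + 32.317/60 = 88.538617
  S → negative
  Lon: degrees = first 3 digits = 179, minutes = 10.459; 179 + 10.459/60 = 179.174317
  E → positive
Point 3:
  Latitude: degrees = first 2 digits = 14, minutes = 44.08678; 14 + 44.08678/60 = 14.734780
  N → positive
  Longitude: split at 3 digits → 178° and 56.041′; 178 + 56.041/60 = 178.934017
  W → negative
Point 4:
  Lat: split at 2 digits → 38° and 14.5083′; 38 + 14.5083/60 = 38.241805
  S → negative
  λ: degrees = first 3 digits = 166, minutes = 4.8159; 166 + 4.8159/60 = 166.080265
  E ⇒ keep positive

1. 89.81023, 0.25135
2. -88.53862, 179.17432
3. 14.73478, -178.93402
4. -38.24181, 166.08027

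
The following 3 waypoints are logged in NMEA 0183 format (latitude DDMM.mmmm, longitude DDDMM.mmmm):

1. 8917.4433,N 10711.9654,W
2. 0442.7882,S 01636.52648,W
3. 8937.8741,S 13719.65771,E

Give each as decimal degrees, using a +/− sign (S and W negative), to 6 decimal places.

1. 89.290722, -107.199423
2. -4.713137, -16.608775
3. -89.631235, 137.327629

Point 1:
  φ: degrees = first 2 digits = 89, minutes = 17.4433; 89 + 17.4433/60 = 89.2907217
  N → positive
  Lon: split at 3 digits → 107° and 11.9654′; 107 + 11.9654/60 = 107.1994233
  W → negative
Point 2:
  Latitude: degrees = first 2 digits = 4, minutes = 42.7882; 4 + 42.7882/60 = 4.7131367
  hemisphere S, so the sign is −
  Longitude: degrees = first 3 digits = 16, minutes = 36.52648; 16 + 36.52648/60 = 16.6087747
  W ⇒ negate
Point 3:
  φ: split at 2 digits → 89° and 37.8741′; 89 + 37.8741/60 = 89.6312350
  S → negative
  Longitude: degrees = first 3 digits = 137, minutes = 19.65771; 137 + 19.65771/60 = 137.3276285
  E → positive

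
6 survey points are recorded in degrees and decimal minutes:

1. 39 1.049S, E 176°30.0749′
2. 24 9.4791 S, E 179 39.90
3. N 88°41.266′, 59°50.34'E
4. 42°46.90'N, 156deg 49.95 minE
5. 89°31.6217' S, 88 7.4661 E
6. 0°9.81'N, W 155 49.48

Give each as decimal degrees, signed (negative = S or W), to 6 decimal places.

Point 1:
  Latitude: 1.049′ = 0.017483°; total 39.0174833
  S ⇒ negate
  Lon: 176 + 30.0749/60 = 176.5012483
  E → positive
Point 2:
  Latitude: 24 + 9.4791/60 = 24.1579850
  S → negative
  Lon: 179 + 39.9/60 = 179.6650000
  E → positive
Point 3:
  Lat: 41.266′ = 0.687767°; total 88.6877667
  N → positive
  Longitude: 50.34′ = 0.839000°; total 59.8390000
  E → positive
Point 4:
  Latitude: 42 + 46.9/60 = 42.7816667
  N ⇒ keep positive
  Longitude: 49.95′ = 0.832500°; total 156.8325000
  E → positive
Point 5:
  Latitude: 89 + 31.6217/60 = 89.5270283
  hemisphere S, so the sign is −
  λ: 88 + 7.4661/60 = 88.1244350
  E ⇒ keep positive
Point 6:
  Lat: 9.81′ = 0.163500°; total 0.1635000
  N ⇒ keep positive
  Longitude: 155 + 49.48/60 = 155.8246667
  W → negative

1. -39.017483, 176.501248
2. -24.157985, 179.665000
3. 88.687767, 59.839000
4. 42.781667, 156.832500
5. -89.527028, 88.124435
6. 0.163500, -155.824667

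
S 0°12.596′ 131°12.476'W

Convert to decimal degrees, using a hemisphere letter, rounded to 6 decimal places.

0.209933° S, 131.207933° W

φ: 12.596′ = 0.209933°; total 0.2099333
Lon: 12.476′ = 0.207933°; total 131.2079333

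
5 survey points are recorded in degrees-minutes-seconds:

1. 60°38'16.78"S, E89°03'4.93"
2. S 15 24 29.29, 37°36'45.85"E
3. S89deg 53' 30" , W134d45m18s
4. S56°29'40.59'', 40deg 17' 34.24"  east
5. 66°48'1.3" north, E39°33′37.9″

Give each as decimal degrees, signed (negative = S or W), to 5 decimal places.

Point 1:
  Latitude: 60° + 38/60 + 16.78/3600 = 60 + 0.633333 + 0.004661 = 60.637994
  hemisphere S, so the sign is −
  Longitude: 89° + 3/60 + 4.93/3600 = 89 + 0.050000 + 0.001369 = 89.051369
  E → positive
Point 2:
  Latitude: 15° + 24/60 + 29.29/3600 = 15 + 0.400000 + 0.008136 = 15.408136
  S → negative
  Longitude: 36′ + 45.85″ = 36.76417′; 37 + 36.76417/60 = 37.612736
  E → positive
Point 3:
  Latitude: 89° + 53/60 + 30/3600 = 89 + 0.883333 + 0.008333 = 89.891667
  S ⇒ negate
  Lon: 134° + 45/60 + 18/3600 = 134 + 0.750000 + 0.005000 = 134.755000
  W ⇒ negate
Point 4:
  φ: 56° + 29/60 + 40.59/3600 = 56 + 0.483333 + 0.011275 = 56.494608
  S → negative
  Lon: 17′ + 34.24″ = 17.57067′; 40 + 17.57067/60 = 40.292844
  E → positive
Point 5:
  Lat: 66° + 48/60 + 1.3/3600 = 66 + 0.800000 + 0.000361 = 66.800361
  N → positive
  Longitude: 33′ + 37.9″ = 33.63167′; 39 + 33.63167/60 = 39.560528
  E → positive

1. -60.63799, 89.05137
2. -15.40814, 37.61274
3. -89.89167, -134.75500
4. -56.49461, 40.29284
5. 66.80036, 39.56053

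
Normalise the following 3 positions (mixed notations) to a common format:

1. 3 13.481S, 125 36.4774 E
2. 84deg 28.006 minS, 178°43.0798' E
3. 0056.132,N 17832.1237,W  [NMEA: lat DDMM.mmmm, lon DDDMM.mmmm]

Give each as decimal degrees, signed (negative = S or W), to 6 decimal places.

1. -3.224683, 125.607957
2. -84.466767, 178.717997
3. 0.935533, -178.535395

Point 1:
  Lat: 3 + 13.481/60 = 3.2246833
  S → negative
  Longitude: 36.4774′ = 0.607957°; total 125.6079567
  E → positive
Point 2:
  Latitude: 28.006′ = 0.466767°; total 84.4667667
  hemisphere S, so the sign is −
  Longitude: 178 + 43.0798/60 = 178.7179967
  E → positive
Point 3:
  φ: split at 2 digits → 00° and 56.132′; 0 + 56.132/60 = 0.9355333
  N ⇒ keep positive
  λ: degrees = first 3 digits = 178, minutes = 32.1237; 178 + 32.1237/60 = 178.5353950
  W ⇒ negate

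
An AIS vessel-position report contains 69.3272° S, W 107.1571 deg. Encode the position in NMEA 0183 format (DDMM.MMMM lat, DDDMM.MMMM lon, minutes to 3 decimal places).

6919.632,S / 10709.426,W

φ: 69° + 0.327200 × 60 = 69° 19.63200′
Longitude: fractional part 0.157100 → 9.42600 minutes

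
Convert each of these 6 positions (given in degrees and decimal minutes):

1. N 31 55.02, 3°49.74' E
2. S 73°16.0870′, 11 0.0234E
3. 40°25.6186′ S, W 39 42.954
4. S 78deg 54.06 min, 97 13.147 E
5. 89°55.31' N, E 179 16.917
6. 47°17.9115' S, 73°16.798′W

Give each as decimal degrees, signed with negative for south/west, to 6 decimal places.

1. 31.917000, 3.829000
2. -73.268117, 11.000390
3. -40.426977, -39.715900
4. -78.901000, 97.219117
5. 89.921833, 179.281950
6. -47.298525, -73.279967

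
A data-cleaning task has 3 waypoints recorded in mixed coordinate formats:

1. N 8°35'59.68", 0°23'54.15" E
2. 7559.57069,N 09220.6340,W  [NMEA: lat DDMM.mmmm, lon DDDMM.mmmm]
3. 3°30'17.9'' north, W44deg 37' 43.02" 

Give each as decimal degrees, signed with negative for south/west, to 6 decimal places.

Point 1:
  Latitude: 35′ + 59.68″ = 35.99467′; 8 + 35.99467/60 = 8.5999111
  N → positive
  Lon: 23′ + 54.15″ = 23.90250′; 0 + 23.90250/60 = 0.3983750
  E → positive
Point 2:
  Lat: degrees = first 2 digits = 75, minutes = 59.57069; 75 + 59.57069/60 = 75.9928448
  N → positive
  Lon: split at 3 digits → 092° and 20.634′; 92 + 20.634/60 = 92.3439000
  W → negative
Point 3:
  φ: 30′ + 17.9″ = 30.29833′; 3 + 30.29833/60 = 3.5049722
  N ⇒ keep positive
  Longitude: 44 + 37/60 + 43.02/3600 = 44.6286167
  W ⇒ negate

1. 8.599911, 0.398375
2. 75.992845, -92.343900
3. 3.504972, -44.628617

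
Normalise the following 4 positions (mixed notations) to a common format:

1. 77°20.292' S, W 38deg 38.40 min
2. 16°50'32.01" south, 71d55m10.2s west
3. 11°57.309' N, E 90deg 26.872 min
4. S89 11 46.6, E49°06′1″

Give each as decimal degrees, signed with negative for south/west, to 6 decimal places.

1. -77.338200, -38.640000
2. -16.842225, -71.919500
3. 11.955150, 90.447867
4. -89.196278, 49.100278

Point 1:
  Lat: 77 + 20.292/60 = 77.3382000
  hemisphere S, so the sign is −
  Longitude: 38 + 38.4/60 = 38.6400000
  W ⇒ negate
Point 2:
  φ: 50′ + 32.01″ = 50.53350′; 16 + 50.53350/60 = 16.8422250
  S ⇒ negate
  Lon: 71 + 55/60 + 10.2/3600 = 71.9195000
  hemisphere W, so the sign is −
Point 3:
  φ: 57.309′ = 0.955150°; total 11.9551500
  N ⇒ keep positive
  Lon: 90 + 26.872/60 = 90.4478667
  E → positive
Point 4:
  Latitude: 11′ + 46.6″ = 11.77667′; 89 + 11.77667/60 = 89.1962778
  S → negative
  Lon: 49° + 6/60 + 1/3600 = 49 + 0.100000 + 0.000278 = 49.1002778
  E ⇒ keep positive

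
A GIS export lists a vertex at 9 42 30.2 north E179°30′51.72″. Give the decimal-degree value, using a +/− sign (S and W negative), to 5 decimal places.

9.70839, 179.51437

φ: 9 + 42/60 + 30.2/3600 = 9.708389
N → positive
Longitude: 30′ + 51.72″ = 30.86200′; 179 + 30.86200/60 = 179.514367
E ⇒ keep positive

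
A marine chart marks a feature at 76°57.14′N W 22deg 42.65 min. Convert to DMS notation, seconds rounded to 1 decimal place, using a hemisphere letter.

76°57′8.4″ N, 22°42′39.0″ W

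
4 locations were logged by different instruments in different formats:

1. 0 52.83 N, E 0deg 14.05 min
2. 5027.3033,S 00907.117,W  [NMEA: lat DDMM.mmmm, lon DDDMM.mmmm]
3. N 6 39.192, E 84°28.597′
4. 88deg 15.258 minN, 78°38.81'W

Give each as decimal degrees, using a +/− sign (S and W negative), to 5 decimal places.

1. 0.88050, 0.23417
2. -50.45506, -9.11862
3. 6.65320, 84.47662
4. 88.25430, -78.64683

Point 1:
  Latitude: 52.83′ = 0.880500°; total 0.880500
  N → positive
  Lon: 0 + 14.05/60 = 0.234167
  E → positive
Point 2:
  Latitude: degrees = first 2 digits = 50, minutes = 27.3033; 50 + 27.3033/60 = 50.455055
  S ⇒ negate
  Longitude: split at 3 digits → 009° and 7.117′; 9 + 7.117/60 = 9.118617
  hemisphere W, so the sign is −
Point 3:
  Latitude: 39.192′ = 0.653200°; total 6.653200
  N ⇒ keep positive
  Lon: 84 + 28.597/60 = 84.476617
  E ⇒ keep positive
Point 4:
  Lat: 15.258′ = 0.254300°; total 88.254300
  N → positive
  Longitude: 78 + 38.81/60 = 78.646833
  W → negative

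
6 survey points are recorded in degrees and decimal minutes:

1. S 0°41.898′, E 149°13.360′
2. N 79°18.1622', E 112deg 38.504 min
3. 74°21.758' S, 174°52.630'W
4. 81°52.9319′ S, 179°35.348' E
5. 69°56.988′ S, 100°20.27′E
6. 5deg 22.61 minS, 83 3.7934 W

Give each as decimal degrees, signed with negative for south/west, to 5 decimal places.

1. -0.69830, 149.22267
2. 79.30270, 112.64173
3. -74.36263, -174.87717
4. -81.88220, 179.58913
5. -69.94980, 100.33783
6. -5.37683, -83.06322

Point 1:
  φ: 0 + 41.898/60 = 0.698300
  S ⇒ negate
  λ: 13.36′ = 0.222667°; total 149.222667
  E ⇒ keep positive
Point 2:
  Lat: 79 + 18.1622/60 = 79.302703
  N → positive
  λ: 38.504′ = 0.641733°; total 112.641733
  E → positive
Point 3:
  Lat: 21.758′ = 0.362633°; total 74.362633
  hemisphere S, so the sign is −
  Lon: 52.63′ = 0.877167°; total 174.877167
  W → negative
Point 4:
  Lat: 52.9319′ = 0.882198°; total 81.882198
  S → negative
  Lon: 35.348′ = 0.589133°; total 179.589133
  E → positive
Point 5:
  Latitude: 69 + 56.988/60 = 69.949800
  S ⇒ negate
  Lon: 100 + 20.27/60 = 100.337833
  E ⇒ keep positive
Point 6:
  Latitude: 22.61′ = 0.376833°; total 5.376833
  S → negative
  λ: 3.7934′ = 0.063223°; total 83.063223
  hemisphere W, so the sign is −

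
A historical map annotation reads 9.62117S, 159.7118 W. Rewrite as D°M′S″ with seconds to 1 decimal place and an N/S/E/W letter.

φ: 0.621170° → 37.27020′; 0.27020 × 60 = 16.212″
Lon: whole degrees 159; 42.70800′ → 42′ and 42.480″

9°37′16.2″ S, 159°42′42.5″ W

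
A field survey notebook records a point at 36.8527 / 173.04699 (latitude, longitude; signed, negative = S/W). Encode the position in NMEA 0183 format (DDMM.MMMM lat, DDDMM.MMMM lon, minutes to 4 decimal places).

φ: minutes = (36.852700 − 36) × 60 = 51.162000
Lon: minutes = (173.046990 − 173) × 60 = 2.819400

3651.1620,N / 17302.8194,E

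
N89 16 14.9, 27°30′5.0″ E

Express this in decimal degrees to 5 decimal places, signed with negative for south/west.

89.27081, 27.50139

Lat: 16′ + 14.9″ = 16.24833′; 89 + 16.24833/60 = 89.270806
N ⇒ keep positive
Longitude: 27° + 30/60 + 5/3600 = 27 + 0.500000 + 0.001389 = 27.501389
E ⇒ keep positive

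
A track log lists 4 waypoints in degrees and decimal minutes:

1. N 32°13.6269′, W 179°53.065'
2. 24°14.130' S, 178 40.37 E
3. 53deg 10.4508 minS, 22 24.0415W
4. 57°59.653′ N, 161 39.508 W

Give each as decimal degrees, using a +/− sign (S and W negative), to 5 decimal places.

Point 1:
  φ: 13.6269′ = 0.227115°; total 32.227115
  N → positive
  Lon: 179 + 53.065/60 = 179.884417
  W → negative
Point 2:
  φ: 24 + 14.13/60 = 24.235500
  S → negative
  Lon: 40.37′ = 0.672833°; total 178.672833
  E ⇒ keep positive
Point 3:
  Latitude: 53 + 10.4508/60 = 53.174180
  S ⇒ negate
  λ: 22 + 24.0415/60 = 22.400692
  W ⇒ negate
Point 4:
  φ: 59.653′ = 0.994217°; total 57.994217
  N ⇒ keep positive
  λ: 39.508′ = 0.658467°; total 161.658467
  W → negative

1. 32.22712, -179.88442
2. -24.23550, 178.67283
3. -53.17418, -22.40069
4. 57.99422, -161.65847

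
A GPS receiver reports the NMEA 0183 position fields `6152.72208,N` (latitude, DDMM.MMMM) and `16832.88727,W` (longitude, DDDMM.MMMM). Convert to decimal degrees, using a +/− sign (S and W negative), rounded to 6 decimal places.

61.878701, -168.548121

Latitude: degrees = first 2 digits = 61, minutes = 52.72208; 61 + 52.72208/60 = 61.8787013
N ⇒ keep positive
Lon: split at 3 digits → 168° and 32.88727′; 168 + 32.88727/60 = 168.5481212
hemisphere W, so the sign is −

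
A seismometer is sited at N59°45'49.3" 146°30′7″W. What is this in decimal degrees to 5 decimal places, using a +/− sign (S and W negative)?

Latitude: 45′ + 49.3″ = 45.82167′; 59 + 45.82167/60 = 59.763694
N ⇒ keep positive
λ: 30′ + 7″ = 30.11667′; 146 + 30.11667/60 = 146.501944
hemisphere W, so the sign is −

59.76369, -146.50194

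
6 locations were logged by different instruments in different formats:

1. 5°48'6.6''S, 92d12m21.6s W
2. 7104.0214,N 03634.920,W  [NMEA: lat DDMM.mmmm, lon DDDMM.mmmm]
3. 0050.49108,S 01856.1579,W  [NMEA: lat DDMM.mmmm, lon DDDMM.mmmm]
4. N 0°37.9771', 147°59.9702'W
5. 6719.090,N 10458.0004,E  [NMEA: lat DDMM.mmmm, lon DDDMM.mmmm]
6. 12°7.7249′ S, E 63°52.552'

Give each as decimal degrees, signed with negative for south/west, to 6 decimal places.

1. -5.801833, -92.206000
2. 71.067023, -36.582000
3. -0.841518, -18.935965
4. 0.632952, -147.999503
5. 67.318167, 104.966673
6. -12.128748, 63.875867

Point 1:
  φ: 5° + 48/60 + 6.6/3600 = 5 + 0.800000 + 0.001833 = 5.8018333
  S ⇒ negate
  λ: 12′ + 21.6″ = 12.36000′; 92 + 12.36000/60 = 92.2060000
  W → negative
Point 2:
  Lat: degrees = first 2 digits = 71, minutes = 4.0214; 71 + 4.0214/60 = 71.0670233
  N ⇒ keep positive
  Lon: split at 3 digits → 036° and 34.92′; 36 + 34.92/60 = 36.5820000
  W → negative
Point 3:
  φ: degrees = first 2 digits = 0, minutes = 50.49108; 0 + 50.49108/60 = 0.8415180
  S → negative
  Lon: split at 3 digits → 018° and 56.1579′; 18 + 56.1579/60 = 18.9359650
  W ⇒ negate
Point 4:
  Lat: 37.9771′ = 0.632952°; total 0.6329517
  N → positive
  Longitude: 147 + 59.9702/60 = 147.9995033
  W → negative
Point 5:
  Latitude: split at 2 digits → 67° and 19.09′; 67 + 19.09/60 = 67.3181667
  N ⇒ keep positive
  λ: split at 3 digits → 104° and 58.0004′; 104 + 58.0004/60 = 104.9666733
  E ⇒ keep positive
Point 6:
  φ: 7.7249′ = 0.128748°; total 12.1287483
  hemisphere S, so the sign is −
  λ: 63 + 52.552/60 = 63.8758667
  E ⇒ keep positive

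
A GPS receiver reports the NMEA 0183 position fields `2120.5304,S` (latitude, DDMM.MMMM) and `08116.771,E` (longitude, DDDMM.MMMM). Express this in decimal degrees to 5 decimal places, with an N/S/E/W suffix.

21.34217° S, 81.27952° E

φ: split at 2 digits → 21° and 20.5304′; 21 + 20.5304/60 = 21.342173
Lon: split at 3 digits → 081° and 16.771′; 81 + 16.771/60 = 81.279517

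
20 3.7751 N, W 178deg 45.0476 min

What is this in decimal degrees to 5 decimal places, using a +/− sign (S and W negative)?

20.06292, -178.75079

Latitude: 3.7751′ = 0.062918°; total 20.062918
N ⇒ keep positive
λ: 45.0476′ = 0.750793°; total 178.750793
W → negative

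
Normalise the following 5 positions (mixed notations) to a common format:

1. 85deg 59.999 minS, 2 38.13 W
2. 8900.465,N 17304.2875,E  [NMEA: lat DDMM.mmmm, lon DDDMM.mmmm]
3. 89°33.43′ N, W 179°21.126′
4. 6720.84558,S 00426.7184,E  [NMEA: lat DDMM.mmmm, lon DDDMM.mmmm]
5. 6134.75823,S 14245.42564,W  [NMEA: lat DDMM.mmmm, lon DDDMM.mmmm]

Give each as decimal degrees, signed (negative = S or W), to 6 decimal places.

1. -85.999983, -2.635500
2. 89.007750, 173.071458
3. 89.557167, -179.352100
4. -67.347426, 4.445307
5. -61.579304, -142.757094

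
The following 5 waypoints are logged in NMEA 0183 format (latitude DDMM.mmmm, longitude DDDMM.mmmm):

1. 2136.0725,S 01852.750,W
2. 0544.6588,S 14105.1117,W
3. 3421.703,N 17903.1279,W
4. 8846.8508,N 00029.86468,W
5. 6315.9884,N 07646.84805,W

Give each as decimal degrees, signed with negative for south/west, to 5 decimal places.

1. -21.60121, -18.87917
2. -5.74431, -141.08520
3. 34.36172, -179.05213
4. 88.78085, -0.49774
5. 63.26647, -76.78080

Point 1:
  φ: degrees = first 2 digits = 21, minutes = 36.0725; 21 + 36.0725/60 = 21.601208
  S ⇒ negate
  Longitude: degrees = first 3 digits = 18, minutes = 52.75; 18 + 52.75/60 = 18.879167
  W ⇒ negate
Point 2:
  Lat: degrees = first 2 digits = 5, minutes = 44.6588; 5 + 44.6588/60 = 5.744313
  S ⇒ negate
  Lon: split at 3 digits → 141° and 5.1117′; 141 + 5.1117/60 = 141.085195
  W ⇒ negate
Point 3:
  Latitude: split at 2 digits → 34° and 21.703′; 34 + 21.703/60 = 34.361717
  N → positive
  Lon: split at 3 digits → 179° and 3.1279′; 179 + 3.1279/60 = 179.052132
  hemisphere W, so the sign is −
Point 4:
  φ: degrees = first 2 digits = 88, minutes = 46.8508; 88 + 46.8508/60 = 88.780847
  N ⇒ keep positive
  Longitude: degrees = first 3 digits = 0, minutes = 29.86468; 0 + 29.86468/60 = 0.497745
  W ⇒ negate
Point 5:
  Latitude: degrees = first 2 digits = 63, minutes = 15.9884; 63 + 15.9884/60 = 63.266473
  N → positive
  Lon: degrees = first 3 digits = 76, minutes = 46.84805; 76 + 46.84805/60 = 76.780801
  hemisphere W, so the sign is −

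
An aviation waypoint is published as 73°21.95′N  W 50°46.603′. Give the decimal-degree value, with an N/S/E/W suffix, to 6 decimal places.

73.365833° N, 50.776717° W

Latitude: 21.95′ = 0.365833°; total 73.3658333
Longitude: 50 + 46.603/60 = 50.7767167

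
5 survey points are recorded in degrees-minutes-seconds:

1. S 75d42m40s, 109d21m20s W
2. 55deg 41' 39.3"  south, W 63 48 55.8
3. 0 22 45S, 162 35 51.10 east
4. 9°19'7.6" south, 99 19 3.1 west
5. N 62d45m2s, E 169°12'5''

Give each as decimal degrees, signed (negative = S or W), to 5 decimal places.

1. -75.71111, -109.35556
2. -55.69425, -63.81550
3. -0.37917, 162.59753
4. -9.31878, -99.31753
5. 62.75056, 169.20139

Point 1:
  φ: 75 + 42/60 + 40/3600 = 75.711111
  hemisphere S, so the sign is −
  Longitude: 109 + 21/60 + 20/3600 = 109.355556
  hemisphere W, so the sign is −
Point 2:
  φ: 55° + 41/60 + 39.3/3600 = 55 + 0.683333 + 0.010917 = 55.694250
  S ⇒ negate
  Lon: 63° + 48/60 + 55.8/3600 = 63 + 0.800000 + 0.015500 = 63.815500
  W ⇒ negate
Point 3:
  Latitude: 22′ + 45″ = 22.75000′; 0 + 22.75000/60 = 0.379167
  S → negative
  Lon: 35′ + 51.1″ = 35.85167′; 162 + 35.85167/60 = 162.597528
  E ⇒ keep positive
Point 4:
  φ: 19′ + 7.6″ = 19.12667′; 9 + 19.12667/60 = 9.318778
  hemisphere S, so the sign is −
  λ: 19′ + 3.1″ = 19.05167′; 99 + 19.05167/60 = 99.317528
  W ⇒ negate
Point 5:
  φ: 62° + 45/60 + 2/3600 = 62 + 0.750000 + 0.000556 = 62.750556
  N ⇒ keep positive
  Longitude: 12′ + 5″ = 12.08333′; 169 + 12.08333/60 = 169.201389
  E → positive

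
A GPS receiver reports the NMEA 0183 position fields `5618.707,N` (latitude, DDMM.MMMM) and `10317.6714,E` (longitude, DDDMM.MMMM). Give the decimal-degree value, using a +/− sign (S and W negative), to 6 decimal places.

56.311783, 103.294523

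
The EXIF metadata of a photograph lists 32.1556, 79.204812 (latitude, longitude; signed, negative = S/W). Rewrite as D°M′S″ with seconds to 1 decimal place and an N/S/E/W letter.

32°09′20.2″ N, 79°12′17.3″ E

Lat: whole degrees 32; 9.33600′ → 9′ and 20.160″
Longitude: whole degrees 79; 12.28872′ → 12′ and 17.323″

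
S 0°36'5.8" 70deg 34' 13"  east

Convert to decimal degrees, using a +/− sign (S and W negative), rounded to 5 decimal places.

Lat: 0 + 36/60 + 5.8/3600 = 0.601611
hemisphere S, so the sign is −
Lon: 70° + 34/60 + 13/3600 = 70 + 0.566667 + 0.003611 = 70.570278
E → positive

-0.60161, 70.57028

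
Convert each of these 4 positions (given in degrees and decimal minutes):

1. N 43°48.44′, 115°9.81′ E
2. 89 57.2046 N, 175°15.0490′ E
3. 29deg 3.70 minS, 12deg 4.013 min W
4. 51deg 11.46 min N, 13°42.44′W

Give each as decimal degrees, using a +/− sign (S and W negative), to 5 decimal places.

1. 43.80733, 115.16350
2. 89.95341, 175.25082
3. -29.06167, -12.06688
4. 51.19100, -13.70733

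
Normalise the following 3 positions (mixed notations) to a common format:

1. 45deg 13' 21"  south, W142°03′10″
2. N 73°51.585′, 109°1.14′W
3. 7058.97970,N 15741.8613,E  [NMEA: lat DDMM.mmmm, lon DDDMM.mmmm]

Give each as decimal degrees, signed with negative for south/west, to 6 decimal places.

Point 1:
  Lat: 13′ + 21″ = 13.35000′; 45 + 13.35000/60 = 45.2225000
  S → negative
  λ: 142° + 3/60 + 10/3600 = 142 + 0.050000 + 0.002778 = 142.0527778
  hemisphere W, so the sign is −
Point 2:
  Latitude: 51.585′ = 0.859750°; total 73.8597500
  N → positive
  λ: 109 + 1.14/60 = 109.0190000
  hemisphere W, so the sign is −
Point 3:
  Lat: degrees = first 2 digits = 70, minutes = 58.9797; 70 + 58.9797/60 = 70.9829950
  N ⇒ keep positive
  Lon: degrees = first 3 digits = 157, minutes = 41.8613; 157 + 41.8613/60 = 157.6976883
  E → positive

1. -45.222500, -142.052778
2. 73.859750, -109.019000
3. 70.982995, 157.697688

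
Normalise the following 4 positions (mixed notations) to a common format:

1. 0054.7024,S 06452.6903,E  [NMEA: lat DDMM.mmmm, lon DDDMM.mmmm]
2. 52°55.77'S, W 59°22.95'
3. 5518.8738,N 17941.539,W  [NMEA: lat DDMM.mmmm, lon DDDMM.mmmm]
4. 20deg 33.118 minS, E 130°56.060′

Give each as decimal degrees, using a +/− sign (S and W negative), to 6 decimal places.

1. -0.911707, 64.878172
2. -52.929500, -59.382500
3. 55.314563, -179.692317
4. -20.551967, 130.934333

Point 1:
  φ: degrees = first 2 digits = 0, minutes = 54.7024; 0 + 54.7024/60 = 0.9117067
  hemisphere S, so the sign is −
  Longitude: degrees = first 3 digits = 64, minutes = 52.6903; 64 + 52.6903/60 = 64.8781717
  E ⇒ keep positive
Point 2:
  Latitude: 55.77′ = 0.929500°; total 52.9295000
  hemisphere S, so the sign is −
  Lon: 22.95′ = 0.382500°; total 59.3825000
  W ⇒ negate
Point 3:
  Lat: split at 2 digits → 55° and 18.8738′; 55 + 18.8738/60 = 55.3145633
  N → positive
  Lon: degrees = first 3 digits = 179, minutes = 41.539; 179 + 41.539/60 = 179.6923167
  hemisphere W, so the sign is −
Point 4:
  φ: 20 + 33.118/60 = 20.5519667
  S ⇒ negate
  Longitude: 56.06′ = 0.934333°; total 130.9343333
  E → positive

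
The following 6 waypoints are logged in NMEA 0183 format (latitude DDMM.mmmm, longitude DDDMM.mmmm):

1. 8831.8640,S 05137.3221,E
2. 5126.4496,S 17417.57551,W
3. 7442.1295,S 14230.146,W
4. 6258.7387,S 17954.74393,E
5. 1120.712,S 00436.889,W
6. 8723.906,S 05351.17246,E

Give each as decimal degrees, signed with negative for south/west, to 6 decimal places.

1. -88.531067, 51.622035
2. -51.440827, -174.292925
3. -74.702158, -142.502433
4. -62.978978, 179.912399
5. -11.345200, -4.614817
6. -87.398433, 53.852874

Point 1:
  Lat: split at 2 digits → 88° and 31.864′; 88 + 31.864/60 = 88.5310667
  S → negative
  Longitude: split at 3 digits → 051° and 37.3221′; 51 + 37.3221/60 = 51.6220350
  E ⇒ keep positive
Point 2:
  φ: degrees = first 2 digits = 51, minutes = 26.4496; 51 + 26.4496/60 = 51.4408267
  S ⇒ negate
  Longitude: degrees = first 3 digits = 174, minutes = 17.57551; 174 + 17.57551/60 = 174.2929252
  W → negative
Point 3:
  φ: split at 2 digits → 74° and 42.1295′; 74 + 42.1295/60 = 74.7021583
  S → negative
  Longitude: split at 3 digits → 142° and 30.146′; 142 + 30.146/60 = 142.5024333
  W ⇒ negate
Point 4:
  Lat: degrees = first 2 digits = 62, minutes = 58.7387; 62 + 58.7387/60 = 62.9789783
  S ⇒ negate
  Lon: split at 3 digits → 179° and 54.74393′; 179 + 54.74393/60 = 179.9123988
  E ⇒ keep positive
Point 5:
  φ: degrees = first 2 digits = 11, minutes = 20.712; 11 + 20.712/60 = 11.3452000
  hemisphere S, so the sign is −
  Lon: degrees = first 3 digits = 4, minutes = 36.889; 4 + 36.889/60 = 4.6148167
  hemisphere W, so the sign is −
Point 6:
  φ: degrees = first 2 digits = 87, minutes = 23.906; 87 + 23.906/60 = 87.3984333
  S ⇒ negate
  λ: split at 3 digits → 053° and 51.17246′; 53 + 51.17246/60 = 53.8528743
  E ⇒ keep positive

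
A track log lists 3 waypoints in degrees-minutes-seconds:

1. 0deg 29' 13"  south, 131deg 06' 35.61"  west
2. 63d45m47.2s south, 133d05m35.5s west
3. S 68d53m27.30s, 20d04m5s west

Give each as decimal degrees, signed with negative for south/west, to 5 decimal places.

1. -0.48694, -131.10989
2. -63.76311, -133.09319
3. -68.89092, -20.06806

Point 1:
  Lat: 29′ + 13″ = 29.21667′; 0 + 29.21667/60 = 0.486944
  hemisphere S, so the sign is −
  Lon: 131 + 6/60 + 35.61/3600 = 131.109892
  W ⇒ negate
Point 2:
  Latitude: 45′ + 47.2″ = 45.78667′; 63 + 45.78667/60 = 63.763111
  hemisphere S, so the sign is −
  Longitude: 133 + 5/60 + 35.5/3600 = 133.093194
  W → negative
Point 3:
  φ: 53′ + 27.3″ = 53.45500′; 68 + 53.45500/60 = 68.890917
  S ⇒ negate
  Lon: 20° + 4/60 + 5/3600 = 20 + 0.066667 + 0.001389 = 20.068056
  W ⇒ negate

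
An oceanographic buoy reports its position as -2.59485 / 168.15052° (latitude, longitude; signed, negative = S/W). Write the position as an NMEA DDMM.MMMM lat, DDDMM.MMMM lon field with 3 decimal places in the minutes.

0235.691,S / 16809.031,E

Latitude is negative → S; |value| = 2.594850
Lat: fractional part 0.594850 → 35.69100 minutes
λ: fractional part 0.150520 → 9.03120 minutes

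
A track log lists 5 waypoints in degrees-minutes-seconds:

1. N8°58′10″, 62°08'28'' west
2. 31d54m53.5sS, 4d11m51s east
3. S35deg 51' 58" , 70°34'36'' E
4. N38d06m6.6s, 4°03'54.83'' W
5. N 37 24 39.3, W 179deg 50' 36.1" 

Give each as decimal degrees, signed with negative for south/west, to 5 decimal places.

1. 8.96944, -62.14111
2. -31.91486, 4.19750
3. -35.86611, 70.57667
4. 38.10183, -4.06523
5. 37.41092, -179.84336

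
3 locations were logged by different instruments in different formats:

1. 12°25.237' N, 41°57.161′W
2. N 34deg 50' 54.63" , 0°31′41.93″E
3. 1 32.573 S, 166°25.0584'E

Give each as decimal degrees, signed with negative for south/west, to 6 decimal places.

1. 12.420617, -41.952683
2. 34.848508, 0.528314
3. -1.542883, 166.417640

Point 1:
  Latitude: 12 + 25.237/60 = 12.4206167
  N ⇒ keep positive
  Longitude: 41 + 57.161/60 = 41.9526833
  hemisphere W, so the sign is −
Point 2:
  Lat: 34 + 50/60 + 54.63/3600 = 34.8485083
  N ⇒ keep positive
  Lon: 0 + 31/60 + 41.93/3600 = 0.5283139
  E → positive
Point 3:
  Lat: 1 + 32.573/60 = 1.5428833
  hemisphere S, so the sign is −
  Lon: 25.0584′ = 0.417640°; total 166.4176400
  E ⇒ keep positive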